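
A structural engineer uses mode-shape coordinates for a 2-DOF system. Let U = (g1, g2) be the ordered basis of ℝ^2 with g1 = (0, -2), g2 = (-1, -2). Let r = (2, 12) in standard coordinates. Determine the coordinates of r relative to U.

(-4, -2)

[r]_U is the unique c with M c = r, where M has columns g1, g2.
System: 0c_1 - c_2 = 2, -2c_1 - 2c_2 = 12; solving gives c_1 = -4, c_2 = -2.
Check: -4g1 - 2g2 = (2, 12).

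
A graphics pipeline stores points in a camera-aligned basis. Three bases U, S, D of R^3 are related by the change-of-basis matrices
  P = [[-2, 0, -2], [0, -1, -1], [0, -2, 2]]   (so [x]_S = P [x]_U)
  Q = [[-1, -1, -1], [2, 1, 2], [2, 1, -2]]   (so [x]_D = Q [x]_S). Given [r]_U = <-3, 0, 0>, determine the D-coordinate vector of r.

Composing the changes, [r]_D = Q P [r]_U.
Q P = [[2, 3, 1], [-4, -5, -1], [-4, 3, -9]]; applying this to <-3, 0, 0> gives <-6, 12, 12>.

<-6, 12, 12>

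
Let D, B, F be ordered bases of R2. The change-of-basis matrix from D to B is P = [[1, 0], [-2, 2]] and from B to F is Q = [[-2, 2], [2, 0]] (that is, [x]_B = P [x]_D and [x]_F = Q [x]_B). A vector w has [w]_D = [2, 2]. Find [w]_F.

[-4, 4]

Composing the changes, [w]_F = Q P [w]_D.
Q P = [[-6, 4], [2, 0]]; applying this to [2, 2] gives [-4, 4].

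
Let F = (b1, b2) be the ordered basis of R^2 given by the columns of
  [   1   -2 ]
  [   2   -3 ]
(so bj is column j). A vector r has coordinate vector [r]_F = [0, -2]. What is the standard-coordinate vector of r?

[4, 6]

r = M [r]_F, where M has columns b1, b2.
Carrying out the matrix-vector product, r = [4, 6].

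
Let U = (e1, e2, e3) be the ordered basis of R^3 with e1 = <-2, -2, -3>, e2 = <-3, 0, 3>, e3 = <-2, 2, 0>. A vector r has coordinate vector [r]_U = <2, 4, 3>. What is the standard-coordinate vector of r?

<-22, 2, 6>

r = M [r]_U, where M has columns e1, ..., e3.
Carrying out the matrix-vector product, r = <-22, 2, 6>.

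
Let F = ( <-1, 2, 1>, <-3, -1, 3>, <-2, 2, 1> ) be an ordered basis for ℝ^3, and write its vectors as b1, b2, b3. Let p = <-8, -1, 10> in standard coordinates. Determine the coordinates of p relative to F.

<3, 3, -2>

[p]_F is the unique c with M c = p, where M has columns b1, ..., b3.
Solving this 3x3 system gives c = (3, 3, -2).
Check: 3b1 + 3b2 - 2b3 = <-8, -1, 10>.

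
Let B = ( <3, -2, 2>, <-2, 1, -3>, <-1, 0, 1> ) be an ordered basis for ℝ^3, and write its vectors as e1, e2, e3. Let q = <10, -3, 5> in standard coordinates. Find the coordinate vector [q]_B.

[q]_B is the unique c with M c = q, where M has columns e1, ..., e3.
Gaussian elimination on [M | q] yields c = (0, -3, -4).
Check: 0·e1 - 3e2 - 4e3 = <10, -3, 5>.

<0, -3, -4>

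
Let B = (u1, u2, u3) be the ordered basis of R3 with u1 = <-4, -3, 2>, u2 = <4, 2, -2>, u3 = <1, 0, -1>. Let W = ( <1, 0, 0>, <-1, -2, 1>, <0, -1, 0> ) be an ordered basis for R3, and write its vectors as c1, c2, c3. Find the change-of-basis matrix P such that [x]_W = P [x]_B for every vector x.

Column j of P is [uj]_W, since P maps B-coordinates to W-coordinates.
Expressing u1 in W: u1 = -2c1 + 2c2 - c3, so column 1 of P is <-2, 2, -1>.
Doing the same for each uj gives P = [[-2, 2, 0], [2, -2, -1], [-1, 2, 2]].

[[-2, 2, 0], [2, -2, -1], [-1, 2, 2]]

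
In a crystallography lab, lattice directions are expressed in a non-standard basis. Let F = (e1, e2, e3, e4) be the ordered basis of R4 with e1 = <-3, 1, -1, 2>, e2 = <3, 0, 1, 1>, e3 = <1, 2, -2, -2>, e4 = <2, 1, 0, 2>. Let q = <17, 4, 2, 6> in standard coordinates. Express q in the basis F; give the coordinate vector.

<0, 4, 1, 2>

We seek scalars with c_1 e1 + ... + c_4 e4 = q; equivalently solve M c = q where the columns of M are e1, ..., e4.
Row-reducing the augmented matrix [M | q] gives c = (0, 4, 1, 2).
Check: 0·e1 + 4e2 + e3 + 2e4 = <17, 4, 2, 6>.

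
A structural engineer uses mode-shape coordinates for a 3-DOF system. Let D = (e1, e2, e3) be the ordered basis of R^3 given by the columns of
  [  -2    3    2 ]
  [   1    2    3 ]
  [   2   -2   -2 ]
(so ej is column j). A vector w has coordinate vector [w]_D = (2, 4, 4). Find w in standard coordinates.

w = M [w]_D, where M has columns e1, ..., e3.
Carrying out the matrix-vector product, w = (16, 22, -12).

(16, 22, -12)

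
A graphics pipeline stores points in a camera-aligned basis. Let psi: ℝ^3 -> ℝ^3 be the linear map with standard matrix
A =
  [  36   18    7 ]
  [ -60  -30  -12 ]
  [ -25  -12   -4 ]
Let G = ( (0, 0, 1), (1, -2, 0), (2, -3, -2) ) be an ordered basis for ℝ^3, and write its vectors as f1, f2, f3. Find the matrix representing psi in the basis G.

The j-th column of [psi]_G is [psi(fj)]_G.
psi(f1) = A f1 = (7, -12, -4) = 0·f1 + 3f2 + 2f3, so column 1 is (0, 3, 2).
Repeating for f2, f3 and assembling the columns gives [[0, -1, -2], [3, 0, 0], [2, 0, 2]].

[[0, -1, -2], [3, 0, 0], [2, 0, 2]]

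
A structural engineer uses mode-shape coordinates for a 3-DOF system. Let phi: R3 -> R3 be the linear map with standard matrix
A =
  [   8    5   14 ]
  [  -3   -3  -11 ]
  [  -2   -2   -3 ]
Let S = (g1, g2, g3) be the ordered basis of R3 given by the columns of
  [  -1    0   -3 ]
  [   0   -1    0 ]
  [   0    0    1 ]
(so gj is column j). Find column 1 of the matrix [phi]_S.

[2, -3, 2]

Column 1 of [phi]_S is the S-coordinate vector of phi(g1).
In standard coordinates phi(g1) = A g1 = [-8, 3, 2].
Converting to S: [-8, 3, 2] = 2g1 - 3g2 + 2g3, so the coordinate vector is [2, -3, 2].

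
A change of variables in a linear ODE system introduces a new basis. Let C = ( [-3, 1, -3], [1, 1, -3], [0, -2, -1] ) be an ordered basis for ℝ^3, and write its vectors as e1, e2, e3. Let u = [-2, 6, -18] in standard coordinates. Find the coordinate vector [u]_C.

We seek scalars with c_1 e1 + ... + c_3 e3 = u; equivalently solve M c = u where the columns of M are e1, ..., e3.
Row-reducing the augmented matrix [M | u] gives c = (2, 4, 0).
Check: 2e1 + 4e2 + 0·e3 = [-2, 6, -18].

[2, 4, 0]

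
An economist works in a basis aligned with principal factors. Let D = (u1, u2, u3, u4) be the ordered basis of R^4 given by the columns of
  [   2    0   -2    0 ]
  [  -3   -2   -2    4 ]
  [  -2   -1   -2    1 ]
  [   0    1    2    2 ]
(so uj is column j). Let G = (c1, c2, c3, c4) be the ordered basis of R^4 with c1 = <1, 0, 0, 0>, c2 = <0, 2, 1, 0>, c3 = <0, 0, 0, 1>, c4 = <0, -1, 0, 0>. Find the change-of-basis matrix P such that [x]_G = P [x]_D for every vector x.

[[2, 0, -2, 0], [-2, -1, -2, 1], [0, 1, 2, 2], [-1, 0, -2, -2]]

Column j of P is [uj]_G, since P maps D-coordinates to G-coordinates.
Expressing u1 in G: u1 = 2c1 - 2c2 + 0·c3 - c4, so column 1 of P is <2, -2, 0, -1>.
Doing the same for each uj gives P = [[2, 0, -2, 0], [-2, -1, -2, 1], [0, 1, 2, 2], [-1, 0, -2, -2]].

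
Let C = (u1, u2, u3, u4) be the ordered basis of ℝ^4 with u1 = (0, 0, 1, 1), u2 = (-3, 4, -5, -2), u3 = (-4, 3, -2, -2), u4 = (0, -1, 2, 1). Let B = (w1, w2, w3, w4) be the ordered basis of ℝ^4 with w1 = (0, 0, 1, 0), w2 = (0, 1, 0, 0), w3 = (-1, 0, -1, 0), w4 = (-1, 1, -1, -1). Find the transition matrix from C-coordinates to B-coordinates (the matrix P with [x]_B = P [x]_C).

Take x = uj: its C-coordinates are the j-th standard unit vector, so P e_j — column j of P — equals [uj]_B.
u1 = w1 + w2 + w3 - w4, giving column 1 = (1, 1, 1, -1); repeating for each j gives P = [[1, -2, 2, 2], [1, 2, 1, 0], [1, 1, 2, 1], [-1, 2, 2, -1]].

[[1, -2, 2, 2], [1, 2, 1, 0], [1, 1, 2, 1], [-1, 2, 2, -1]]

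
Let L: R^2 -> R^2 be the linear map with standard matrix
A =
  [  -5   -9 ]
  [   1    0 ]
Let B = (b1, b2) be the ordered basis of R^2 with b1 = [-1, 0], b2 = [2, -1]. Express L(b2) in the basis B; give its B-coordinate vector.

Column 2 of [L]_B is the B-coordinate vector of L(b2).
In standard coordinates L(b2) = A b2 = [-1, 2].
Converting to B: [-1, 2] = -3b1 - 2b2, so the coordinate vector is [-3, -2].

[-3, -2]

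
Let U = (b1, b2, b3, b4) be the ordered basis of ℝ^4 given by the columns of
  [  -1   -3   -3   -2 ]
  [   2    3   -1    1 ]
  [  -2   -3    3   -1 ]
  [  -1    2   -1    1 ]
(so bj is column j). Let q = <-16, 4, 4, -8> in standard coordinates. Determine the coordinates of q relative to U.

Write q = c_1 b1 + ... + c_4 b4 and solve for the c_i.
Solving this 4x4 system gives c = (4, 0, 4, 0).
Check: 4b1 + 0·b2 + 4b3 + 0·b4 = <-16, 4, 4, -8>.

<4, 0, 4, 0>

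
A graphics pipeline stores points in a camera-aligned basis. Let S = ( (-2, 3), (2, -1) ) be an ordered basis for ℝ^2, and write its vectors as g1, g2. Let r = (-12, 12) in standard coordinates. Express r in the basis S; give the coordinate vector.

[r]_S is the unique c with M c = r, where M has columns g1, g2.
System: -2c_1 + 2c_2 = -12, 3c_1 - c_2 = 12; solving gives c_1 = 3, c_2 = -3.
Check: 3g1 - 3g2 = (-12, 12).

(3, -3)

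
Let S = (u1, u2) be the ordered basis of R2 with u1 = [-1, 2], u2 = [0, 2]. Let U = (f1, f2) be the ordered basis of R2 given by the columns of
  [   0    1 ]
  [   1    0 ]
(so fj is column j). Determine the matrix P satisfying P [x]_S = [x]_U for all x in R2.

[[2, 2], [-1, 0]]

Let M have columns uj and N have columns fj. Then for every x, N [x]_U = x = M [x]_S, so P = N^(-1) M.
Since det N = -1, N^(-1) has integer entries; multiplying gives P = [[2, 2], [-1, 0]].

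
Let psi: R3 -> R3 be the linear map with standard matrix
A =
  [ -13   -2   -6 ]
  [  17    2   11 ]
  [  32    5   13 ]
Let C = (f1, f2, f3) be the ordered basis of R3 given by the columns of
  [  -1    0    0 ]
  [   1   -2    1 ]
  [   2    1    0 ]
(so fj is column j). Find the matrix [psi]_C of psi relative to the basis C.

The j-th column of [psi]_C is [psi(fj)]_C.
psi(f1) = A f1 = <-1, 7, -1> = f1 - 3f2 + 0·f3, so column 1 is <1, -3, 0>.
Repeating for f2, f3 and assembling the columns gives [[1, 2, 2], [-3, -1, 1], [0, 3, 2]].

[[1, 2, 2], [-3, -1, 1], [0, 3, 2]]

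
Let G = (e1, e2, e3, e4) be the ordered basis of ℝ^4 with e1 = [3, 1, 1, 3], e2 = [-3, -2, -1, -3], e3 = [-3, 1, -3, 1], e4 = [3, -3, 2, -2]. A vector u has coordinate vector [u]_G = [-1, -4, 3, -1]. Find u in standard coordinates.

[-3, 13, -8, 14]

By definition u = -e1 - 4e2 + 3e3 - e4.
Summing componentwise gives [-3, 13, -8, 14].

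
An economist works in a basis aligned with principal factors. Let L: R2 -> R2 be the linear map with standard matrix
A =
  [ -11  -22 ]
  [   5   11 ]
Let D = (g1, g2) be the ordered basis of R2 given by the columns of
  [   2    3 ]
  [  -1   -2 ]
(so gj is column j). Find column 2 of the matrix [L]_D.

Column 2 of [L]_D is the D-coordinate vector of L(g2).
In standard coordinates L(g2) = A g2 = (11, -7).
Converting to D: (11, -7) = g1 + 3g2, so the coordinate vector is (1, 3).

(1, 3)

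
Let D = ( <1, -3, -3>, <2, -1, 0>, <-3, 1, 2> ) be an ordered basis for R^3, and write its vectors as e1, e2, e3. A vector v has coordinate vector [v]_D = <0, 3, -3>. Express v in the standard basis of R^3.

<15, -6, -6>

v = M [v]_D, where M has columns e1, ..., e3.
Carrying out the matrix-vector product, v = <15, -6, -6>.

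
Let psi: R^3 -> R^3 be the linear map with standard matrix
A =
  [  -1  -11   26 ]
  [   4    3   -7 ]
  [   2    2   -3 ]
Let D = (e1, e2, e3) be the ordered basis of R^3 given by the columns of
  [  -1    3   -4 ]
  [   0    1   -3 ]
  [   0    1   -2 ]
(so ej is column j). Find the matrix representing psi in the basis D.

[[-3, -3, -3], [2, -1, -2], [2, -3, 3]]

The j-th column of [psi]_D is [psi(ej)]_D.
psi(e1) = A e1 = [1, -4, -2] = -3e1 + 2e2 + 2e3, so column 1 is [-3, 2, 2].
Repeating for e2, e3 and assembling the columns gives [[-3, -3, -3], [2, -1, -2], [2, -3, 3]].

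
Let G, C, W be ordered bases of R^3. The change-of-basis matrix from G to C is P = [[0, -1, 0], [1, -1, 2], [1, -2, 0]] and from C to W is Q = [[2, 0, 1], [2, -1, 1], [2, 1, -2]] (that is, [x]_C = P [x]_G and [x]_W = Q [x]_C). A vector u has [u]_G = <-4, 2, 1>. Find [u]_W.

<-12, -8, 8>

Composing the changes, [u]_W = Q P [u]_G.
Q P = [[1, -4, 0], [0, -3, -2], [-1, 1, 2]]; applying this to <-4, 2, 1> gives <-12, -8, 8>.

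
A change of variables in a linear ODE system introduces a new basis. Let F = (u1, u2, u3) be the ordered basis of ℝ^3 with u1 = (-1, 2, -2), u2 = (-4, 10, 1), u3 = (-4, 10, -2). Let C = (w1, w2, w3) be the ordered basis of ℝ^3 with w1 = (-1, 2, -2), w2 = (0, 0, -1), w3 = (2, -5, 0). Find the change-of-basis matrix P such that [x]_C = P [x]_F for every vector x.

[[1, 0, 0], [0, -1, 2], [0, -2, -2]]

Take x = uj: its F-coordinates are the j-th standard unit vector, so P e_j — column j of P — equals [uj]_C.
u1 = w1 + 0·w2 + 0·w3, giving column 1 = (1, 0, 0); repeating for each j gives P = [[1, 0, 0], [0, -1, 2], [0, -2, -2]].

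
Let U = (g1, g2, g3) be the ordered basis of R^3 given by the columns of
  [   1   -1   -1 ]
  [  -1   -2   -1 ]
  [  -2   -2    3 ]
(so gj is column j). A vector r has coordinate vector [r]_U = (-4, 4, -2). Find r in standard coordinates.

(-6, -2, -6)

By definition r = -4g1 + 4g2 - 2g3.
Summing componentwise gives (-6, -2, -6).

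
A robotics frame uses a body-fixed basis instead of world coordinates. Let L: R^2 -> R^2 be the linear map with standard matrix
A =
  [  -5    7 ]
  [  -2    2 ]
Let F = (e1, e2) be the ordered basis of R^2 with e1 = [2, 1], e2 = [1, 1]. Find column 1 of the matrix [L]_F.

Column 1 of [L]_F is the F-coordinate vector of L(e1).
In standard coordinates L(e1) = A e1 = [-3, -2].
Converting to F: [-3, -2] = -e1 - e2, so the coordinate vector is [-1, -1].

[-1, -1]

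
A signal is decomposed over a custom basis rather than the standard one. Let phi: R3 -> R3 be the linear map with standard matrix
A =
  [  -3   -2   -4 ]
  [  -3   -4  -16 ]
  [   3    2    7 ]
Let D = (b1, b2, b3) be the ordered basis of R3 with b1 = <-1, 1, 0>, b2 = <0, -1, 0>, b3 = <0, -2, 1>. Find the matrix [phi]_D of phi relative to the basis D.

[[-1, -2, 0], [2, -2, 2], [-1, -2, 3]]

Let P have columns b1, ..., b3. Then [phi]_D = P^(-1) A P.
Here det P = 1, so P^(-1) is integer; computing A P first and then P^(-1)(A P) gives [[-1, -2, 0], [2, -2, 2], [-1, -2, 3]].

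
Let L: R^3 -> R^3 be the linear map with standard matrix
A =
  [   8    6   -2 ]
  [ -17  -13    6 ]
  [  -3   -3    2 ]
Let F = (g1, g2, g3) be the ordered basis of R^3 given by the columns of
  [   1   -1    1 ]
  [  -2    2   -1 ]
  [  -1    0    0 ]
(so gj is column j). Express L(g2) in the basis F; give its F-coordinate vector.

<3, -2, -1>

Column 2 of [L]_F is the F-coordinate vector of L(g2).
In standard coordinates L(g2) = A g2 = <4, -9, -3>.
Converting to F: <4, -9, -3> = 3g1 - 2g2 - g3, so the coordinate vector is <3, -2, -1>.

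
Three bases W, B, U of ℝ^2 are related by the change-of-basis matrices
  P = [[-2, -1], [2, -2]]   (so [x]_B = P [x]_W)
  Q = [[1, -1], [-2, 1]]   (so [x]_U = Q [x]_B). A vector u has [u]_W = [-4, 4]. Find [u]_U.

Apply P to get B-coordinates [4, -16], then Q to get U-coordinates.
The result is [u]_U = [20, -24].

[20, -24]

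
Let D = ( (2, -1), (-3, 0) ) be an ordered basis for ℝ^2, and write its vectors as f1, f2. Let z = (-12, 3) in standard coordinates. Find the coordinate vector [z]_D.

(-3, 2)

[z]_D is the unique c with M c = z, where M has columns f1, f2.
System: 2c_1 - 3c_2 = -12, -c_1 + 0c_2 = 3; solving gives c_1 = -3, c_2 = 2.
Check: -3f1 + 2f2 = (-12, 3).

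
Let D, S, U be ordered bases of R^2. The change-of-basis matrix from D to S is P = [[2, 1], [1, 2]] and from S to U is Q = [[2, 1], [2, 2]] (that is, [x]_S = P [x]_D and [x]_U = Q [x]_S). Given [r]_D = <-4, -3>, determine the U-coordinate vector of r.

<-32, -42>

Composing the changes, [r]_U = Q P [r]_D.
Q P = [[5, 4], [6, 6]]; applying this to <-4, -3> gives <-32, -42>.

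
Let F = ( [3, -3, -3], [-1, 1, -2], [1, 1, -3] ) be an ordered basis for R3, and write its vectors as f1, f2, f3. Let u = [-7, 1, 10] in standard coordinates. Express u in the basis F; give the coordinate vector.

[-1, 1, -3]

We seek scalars with c_1 f1 + ... + c_3 f3 = u; equivalently solve M c = u where the columns of M are f1, ..., f3.
Gaussian elimination on [M | u] yields c = (-1, 1, -3).
Check: -f1 + f2 - 3f3 = [-7, 1, 10].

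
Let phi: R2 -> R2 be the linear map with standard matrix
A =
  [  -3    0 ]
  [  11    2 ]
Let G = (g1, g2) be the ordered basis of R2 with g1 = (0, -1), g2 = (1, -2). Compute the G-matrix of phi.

Let P have columns g1, g2. Then [phi]_G = P^(-1) A P.
Here det P = 1, so P^(-1) is integer; computing A P first and then P^(-1)(A P) gives [[2, -1], [0, -3]].

[[2, -1], [0, -3]]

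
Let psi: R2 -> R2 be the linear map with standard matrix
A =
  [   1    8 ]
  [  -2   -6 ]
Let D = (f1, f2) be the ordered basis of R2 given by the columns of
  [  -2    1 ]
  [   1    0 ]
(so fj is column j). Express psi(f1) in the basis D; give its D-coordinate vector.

Column 1 of [psi]_D is the D-coordinate vector of psi(f1).
In standard coordinates psi(f1) = A f1 = [6, -2].
Converting to D: [6, -2] = -2f1 + 2f2, so the coordinate vector is [-2, 2].

[-2, 2]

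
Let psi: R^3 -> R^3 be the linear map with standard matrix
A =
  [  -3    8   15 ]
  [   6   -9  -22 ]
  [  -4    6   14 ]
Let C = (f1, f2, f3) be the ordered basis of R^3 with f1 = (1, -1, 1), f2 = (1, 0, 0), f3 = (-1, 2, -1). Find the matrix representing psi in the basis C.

Let P have columns f1, ..., f3. Then [psi]_C = P^(-1) A P.
Here det P = 1, so P^(-1) is integer; computing A P first and then P^(-1)(A P) gives [[1, -2, 2], [0, 1, 2], [-3, 2, 0]].

[[1, -2, 2], [0, 1, 2], [-3, 2, 0]]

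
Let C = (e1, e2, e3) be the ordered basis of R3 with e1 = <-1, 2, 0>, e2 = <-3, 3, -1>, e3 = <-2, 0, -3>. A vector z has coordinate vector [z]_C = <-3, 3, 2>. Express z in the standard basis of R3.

<-10, 3, -9>

By definition z = -3e1 + 3e2 + 2e3.
Summing componentwise gives <-10, 3, -9>.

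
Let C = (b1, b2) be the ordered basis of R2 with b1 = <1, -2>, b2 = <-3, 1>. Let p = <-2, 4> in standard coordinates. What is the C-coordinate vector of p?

We seek scalars with c_1 b1 + c_2 b2 = p; equivalently solve M c = p where the columns of M are b1, b2.
System: c_1 - 3c_2 = -2, -2c_1 + c_2 = 4; solving gives c_1 = -2, c_2 = 0.
Check: -2b1 + 0·b2 = <-2, 4>.

<-2, 0>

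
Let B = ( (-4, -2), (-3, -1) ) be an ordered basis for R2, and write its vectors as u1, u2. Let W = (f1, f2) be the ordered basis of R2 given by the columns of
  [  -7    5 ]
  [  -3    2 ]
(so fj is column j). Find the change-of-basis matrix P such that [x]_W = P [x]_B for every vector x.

Let M have columns uj and N have columns fj. Then for every x, N [x]_W = x = M [x]_B, so P = N^(-1) M.
Since det N = 1, N^(-1) has integer entries; multiplying gives P = [[2, -1], [2, -2]].

[[2, -1], [2, -2]]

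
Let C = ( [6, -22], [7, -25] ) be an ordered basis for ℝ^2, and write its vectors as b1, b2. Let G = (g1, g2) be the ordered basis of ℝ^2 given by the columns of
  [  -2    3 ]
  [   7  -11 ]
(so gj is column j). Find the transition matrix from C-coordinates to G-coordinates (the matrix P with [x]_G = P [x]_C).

[[0, -2], [2, 1]]

Column j of P is [bj]_G, since P maps C-coordinates to G-coordinates.
Expressing b1 in G: b1 = 0·g1 + 2g2, so column 1 of P is [0, 2].
Doing the same for each bj gives P = [[0, -2], [2, 1]].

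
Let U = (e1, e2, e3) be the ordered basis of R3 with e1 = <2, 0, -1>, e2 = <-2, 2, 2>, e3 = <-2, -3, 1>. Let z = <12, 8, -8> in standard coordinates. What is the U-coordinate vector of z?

<0, -2, -4>

[z]_U is the unique c with M c = z, where M has columns e1, ..., e3.
Row-reducing the augmented matrix [M | z] gives c = (0, -2, -4).
Check: 0·e1 - 2e2 - 4e3 = <12, 8, -8>.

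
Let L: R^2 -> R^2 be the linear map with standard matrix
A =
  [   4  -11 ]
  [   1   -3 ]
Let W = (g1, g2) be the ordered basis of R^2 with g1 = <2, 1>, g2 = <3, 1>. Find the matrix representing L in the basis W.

[[0, -1], [-1, 1]]

The j-th column of [L]_W is [L(gj)]_W.
L(g1) = A g1 = <-3, -1> = 0·g1 - g2, so column 1 is <0, -1>.
Repeating for g2 and assembling the columns gives [[0, -1], [-1, 1]].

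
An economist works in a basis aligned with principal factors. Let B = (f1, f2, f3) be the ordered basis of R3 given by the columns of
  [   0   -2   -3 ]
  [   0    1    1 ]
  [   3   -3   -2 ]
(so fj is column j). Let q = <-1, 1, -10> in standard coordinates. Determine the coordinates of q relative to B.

<-2, 2, -1>

Write q = c_1 f1 + ... + c_3 f3 and solve for the c_i.
Solving this 3x3 system gives c = (-2, 2, -1).
Check: -2f1 + 2f2 - f3 = <-1, 1, -10>.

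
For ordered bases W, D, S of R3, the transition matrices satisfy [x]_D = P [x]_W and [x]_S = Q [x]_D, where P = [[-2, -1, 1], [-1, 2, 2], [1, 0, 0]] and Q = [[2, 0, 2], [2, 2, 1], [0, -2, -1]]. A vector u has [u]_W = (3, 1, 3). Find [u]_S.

(-2, 5, -13)

Composing the changes, [u]_S = Q P [u]_W.
Q P = [[-2, -2, 2], [-5, 2, 6], [1, -4, -4]]; applying this to (3, 1, 3) gives (-2, 5, -13).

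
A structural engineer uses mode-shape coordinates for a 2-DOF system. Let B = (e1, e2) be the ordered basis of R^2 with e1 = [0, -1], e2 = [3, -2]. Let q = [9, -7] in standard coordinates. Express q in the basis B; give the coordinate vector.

We seek scalars with c_1 e1 + c_2 e2 = q; equivalently solve M c = q where the columns of M are e1, e2.
System: 0c_1 + 3c_2 = 9, -c_1 - 2c_2 = -7; solving gives c_1 = 1, c_2 = 3.
Check: e1 + 3e2 = [9, -7].

[1, 3]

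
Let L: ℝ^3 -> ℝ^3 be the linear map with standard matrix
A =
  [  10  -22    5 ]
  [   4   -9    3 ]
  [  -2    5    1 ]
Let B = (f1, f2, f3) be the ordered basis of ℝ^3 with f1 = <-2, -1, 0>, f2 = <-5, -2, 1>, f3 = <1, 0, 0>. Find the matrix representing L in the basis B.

[[1, -3, 0], [-1, 1, -2], [-1, -2, 0]]

With P the matrix whose columns are f1, ..., f3, [L]_B = P^(-1) A P.
Column by column: L(f1) = A f1 = <2, 1, -1>; its B-coordinates <1, -1, -1> give column 1.
Continuing for each basis vector yields [L]_B = [[1, -3, 0], [-1, 1, -2], [-1, -2, 0]].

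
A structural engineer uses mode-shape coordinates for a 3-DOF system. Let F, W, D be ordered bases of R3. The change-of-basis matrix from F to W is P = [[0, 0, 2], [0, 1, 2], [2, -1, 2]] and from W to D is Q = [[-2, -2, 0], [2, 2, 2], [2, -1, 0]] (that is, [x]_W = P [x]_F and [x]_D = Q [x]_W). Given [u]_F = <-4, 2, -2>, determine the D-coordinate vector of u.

<12, -40, -6>

Apply P to get W-coordinates <-4, -2, -14>, then Q to get D-coordinates.
The result is [u]_D = <12, -40, -6>.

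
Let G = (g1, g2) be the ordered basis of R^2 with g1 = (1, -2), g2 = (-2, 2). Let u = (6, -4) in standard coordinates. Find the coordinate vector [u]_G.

[u]_G is the unique c with M c = u, where M has columns g1, g2.
System: c_1 - 2c_2 = 6, -2c_1 + 2c_2 = -4; solving gives c_1 = -2, c_2 = -4.
Check: -2g1 - 4g2 = (6, -4).

(-2, -4)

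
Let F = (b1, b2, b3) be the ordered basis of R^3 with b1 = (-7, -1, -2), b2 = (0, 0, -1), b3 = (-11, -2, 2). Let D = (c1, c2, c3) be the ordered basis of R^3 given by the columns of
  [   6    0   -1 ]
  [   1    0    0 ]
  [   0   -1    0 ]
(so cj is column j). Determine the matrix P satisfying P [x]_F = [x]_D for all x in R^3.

Column j of P is [bj]_D, since P maps F-coordinates to D-coordinates.
Expressing b1 in D: b1 = -c1 + 2c2 + c3, so column 1 of P is (-1, 2, 1).
Doing the same for each bj gives P = [[-1, 0, -2], [2, 1, -2], [1, 0, -1]].

[[-1, 0, -2], [2, 1, -2], [1, 0, -1]]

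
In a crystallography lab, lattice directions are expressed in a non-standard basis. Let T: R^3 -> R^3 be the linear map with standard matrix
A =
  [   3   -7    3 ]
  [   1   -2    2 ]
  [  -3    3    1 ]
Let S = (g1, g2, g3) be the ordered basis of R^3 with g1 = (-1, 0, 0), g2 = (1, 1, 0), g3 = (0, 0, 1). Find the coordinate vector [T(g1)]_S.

Column 1 of [T]_S is the S-coordinate vector of T(g1).
In standard coordinates T(g1) = A g1 = (-3, -1, 3).
Converting to S: (-3, -1, 3) = 2g1 - g2 + 3g3, so the coordinate vector is (2, -1, 3).

(2, -1, 3)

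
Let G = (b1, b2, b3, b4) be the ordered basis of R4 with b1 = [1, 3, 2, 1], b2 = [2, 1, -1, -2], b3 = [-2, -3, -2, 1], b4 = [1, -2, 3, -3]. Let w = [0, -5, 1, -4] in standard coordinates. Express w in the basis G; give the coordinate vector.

[w]_G is the unique c with M c = w, where M has columns b1, ..., b4.
Gaussian elimination on [M | w] yields c = (-1, 0, 0, 1).
Check: -b1 + 0·b2 + 0·b3 + b4 = [0, -5, 1, -4].

[-1, 0, 0, 1]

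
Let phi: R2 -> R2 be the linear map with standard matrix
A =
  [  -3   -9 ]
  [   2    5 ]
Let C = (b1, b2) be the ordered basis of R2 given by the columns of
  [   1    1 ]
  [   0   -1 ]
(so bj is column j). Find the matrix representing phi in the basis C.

[[-1, 3], [-2, 3]]

The j-th column of [phi]_C is [phi(bj)]_C.
phi(b1) = A b1 = <-3, 2> = -b1 - 2b2, so column 1 is <-1, -2>.
Repeating for b2 and assembling the columns gives [[-1, 3], [-2, 3]].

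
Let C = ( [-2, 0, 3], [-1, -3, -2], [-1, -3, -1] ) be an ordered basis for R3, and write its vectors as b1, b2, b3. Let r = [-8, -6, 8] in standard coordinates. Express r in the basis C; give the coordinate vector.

[r]_C is the unique c with M c = r, where M has columns b1, ..., b3.
Solving this 3x3 system gives c = (3, -1, 3).
Check: 3b1 - b2 + 3b3 = [-8, -6, 8].

[3, -1, 3]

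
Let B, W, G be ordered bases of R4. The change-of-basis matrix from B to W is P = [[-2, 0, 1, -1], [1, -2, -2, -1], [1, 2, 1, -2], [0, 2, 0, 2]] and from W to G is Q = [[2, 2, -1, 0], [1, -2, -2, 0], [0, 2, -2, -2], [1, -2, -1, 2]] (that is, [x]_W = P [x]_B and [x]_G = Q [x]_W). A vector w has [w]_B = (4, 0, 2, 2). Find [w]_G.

Composing the changes, [w]_G = Q P [w]_B.
Q P = [[-3, -6, -3, -2], [-6, 0, 3, 5], [0, -12, -6, -2], [-5, 6, 4, 7]]; applying this to (4, 0, 2, 2) gives (-22, -8, -16, 2).

(-22, -8, -16, 2)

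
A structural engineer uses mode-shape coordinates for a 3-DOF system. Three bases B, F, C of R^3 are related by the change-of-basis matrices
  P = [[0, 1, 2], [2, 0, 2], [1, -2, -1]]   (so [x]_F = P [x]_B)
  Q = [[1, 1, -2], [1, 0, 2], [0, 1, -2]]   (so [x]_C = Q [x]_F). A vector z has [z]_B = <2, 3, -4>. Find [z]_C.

<-9, -5, -4>

Apply P to get F-coordinates <-5, -4, 0>, then Q to get C-coordinates.
The result is [z]_C = <-9, -5, -4>.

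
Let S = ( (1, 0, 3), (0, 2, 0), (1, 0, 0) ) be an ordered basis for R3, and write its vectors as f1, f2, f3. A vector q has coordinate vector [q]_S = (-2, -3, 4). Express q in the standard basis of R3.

The coordinates say q = -2f1 - 3f2 + 4f3; adding the scaled basis vectors gives (2, -6, -6).

(2, -6, -6)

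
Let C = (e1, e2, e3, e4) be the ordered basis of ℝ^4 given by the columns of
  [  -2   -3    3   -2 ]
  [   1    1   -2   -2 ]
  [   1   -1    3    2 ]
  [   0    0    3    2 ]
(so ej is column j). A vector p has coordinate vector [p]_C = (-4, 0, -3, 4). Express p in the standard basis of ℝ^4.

By definition p = -4e1 + 0·e2 - 3e3 + 4e4.
Summing componentwise gives (-9, -6, -5, -1).

(-9, -6, -5, -1)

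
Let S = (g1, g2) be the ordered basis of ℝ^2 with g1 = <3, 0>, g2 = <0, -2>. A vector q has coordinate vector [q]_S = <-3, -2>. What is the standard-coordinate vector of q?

q = M [q]_S, where M has columns g1, g2.
Carrying out the matrix-vector product, q = <-9, 4>.

<-9, 4>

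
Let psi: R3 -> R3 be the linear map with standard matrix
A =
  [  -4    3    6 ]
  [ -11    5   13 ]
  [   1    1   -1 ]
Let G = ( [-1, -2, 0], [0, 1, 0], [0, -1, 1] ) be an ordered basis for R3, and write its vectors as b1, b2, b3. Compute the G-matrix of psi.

With P the matrix whose columns are b1, ..., b3, [psi]_G = P^(-1) A P.
Column by column: psi(b1) = A b1 = [-2, 1, -3]; its G-coordinates [2, 2, -3] give column 1.
Continuing for each basis vector yields [psi]_G = [[2, -3, -3], [2, 0, 0], [-3, 1, -2]].

[[2, -3, -3], [2, 0, 0], [-3, 1, -2]]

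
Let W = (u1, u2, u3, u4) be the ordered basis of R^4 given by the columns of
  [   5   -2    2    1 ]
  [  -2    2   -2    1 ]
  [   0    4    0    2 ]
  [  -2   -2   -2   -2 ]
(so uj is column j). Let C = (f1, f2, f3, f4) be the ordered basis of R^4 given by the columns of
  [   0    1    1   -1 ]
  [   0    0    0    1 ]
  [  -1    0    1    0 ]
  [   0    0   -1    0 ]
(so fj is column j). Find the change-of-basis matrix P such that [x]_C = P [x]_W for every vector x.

[[2, -2, 2, 0], [1, -2, -2, 0], [2, 2, 2, 2], [-2, 2, -2, 1]]

Column j of P is [uj]_C, since P maps W-coordinates to C-coordinates.
Expressing u1 in C: u1 = 2f1 + f2 + 2f3 - 2f4, so column 1 of P is <2, 1, 2, -2>.
Doing the same for each uj gives P = [[2, -2, 2, 0], [1, -2, -2, 0], [2, 2, 2, 2], [-2, 2, -2, 1]].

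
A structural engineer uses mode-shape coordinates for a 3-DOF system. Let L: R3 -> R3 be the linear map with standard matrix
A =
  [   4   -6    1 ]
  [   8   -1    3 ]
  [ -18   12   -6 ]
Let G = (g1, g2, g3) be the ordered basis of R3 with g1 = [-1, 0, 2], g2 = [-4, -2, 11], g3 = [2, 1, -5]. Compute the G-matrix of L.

[[-2, -1, 3], [0, -1, 0], [-2, 1, 0]]

The j-th column of [L]_G is [L(gj)]_G.
L(g1) = A g1 = [-2, -2, 6] = -2g1 + 0·g2 - 2g3, so column 1 is [-2, 0, -2].
Repeating for g2, g3 and assembling the columns gives [[-2, -1, 3], [0, -1, 0], [-2, 1, 0]].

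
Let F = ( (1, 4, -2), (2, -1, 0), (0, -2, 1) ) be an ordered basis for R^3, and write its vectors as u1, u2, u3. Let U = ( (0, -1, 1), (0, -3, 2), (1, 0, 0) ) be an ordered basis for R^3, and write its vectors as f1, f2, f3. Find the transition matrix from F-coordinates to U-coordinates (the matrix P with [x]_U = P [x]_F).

Take x = uj: its F-coordinates are the j-th standard unit vector, so P e_j — column j of P — equals [uj]_U.
u1 = 2f1 - 2f2 + f3, giving column 1 = (2, -2, 1); repeating for each j gives P = [[2, -2, -1], [-2, 1, 1], [1, 2, 0]].

[[2, -2, -1], [-2, 1, 1], [1, 2, 0]]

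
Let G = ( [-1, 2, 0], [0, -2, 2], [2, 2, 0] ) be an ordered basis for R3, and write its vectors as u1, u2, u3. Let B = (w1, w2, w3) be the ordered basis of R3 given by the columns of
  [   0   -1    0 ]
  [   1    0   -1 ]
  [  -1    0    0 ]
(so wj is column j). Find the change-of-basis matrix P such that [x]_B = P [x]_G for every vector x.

[[0, -2, 0], [1, 0, -2], [-2, 0, -2]]

Column j of P is [uj]_B, since P maps G-coordinates to B-coordinates.
Expressing u1 in B: u1 = 0·w1 + w2 - 2w3, so column 1 of P is [0, 1, -2].
Doing the same for each uj gives P = [[0, -2, 0], [1, 0, -2], [-2, 0, -2]].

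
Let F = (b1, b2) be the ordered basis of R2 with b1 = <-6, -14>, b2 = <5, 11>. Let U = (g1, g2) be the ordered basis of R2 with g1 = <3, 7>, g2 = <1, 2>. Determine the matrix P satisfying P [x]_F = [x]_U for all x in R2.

Column j of P is [bj]_U, since P maps F-coordinates to U-coordinates.
Expressing b1 in U: b1 = -2g1 + 0·g2, so column 1 of P is <-2, 0>.
Doing the same for each bj gives P = [[-2, 1], [0, 2]].

[[-2, 1], [0, 2]]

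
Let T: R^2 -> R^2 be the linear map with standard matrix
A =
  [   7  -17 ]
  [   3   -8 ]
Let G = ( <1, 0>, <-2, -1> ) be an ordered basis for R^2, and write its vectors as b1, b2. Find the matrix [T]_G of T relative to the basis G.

[[1, -1], [-3, -2]]

With P the matrix whose columns are b1, b2, [T]_G = P^(-1) A P.
Column by column: T(b1) = A b1 = <7, 3>; its G-coordinates <1, -3> give column 1.
Continuing for each basis vector yields [T]_G = [[1, -1], [-3, -2]].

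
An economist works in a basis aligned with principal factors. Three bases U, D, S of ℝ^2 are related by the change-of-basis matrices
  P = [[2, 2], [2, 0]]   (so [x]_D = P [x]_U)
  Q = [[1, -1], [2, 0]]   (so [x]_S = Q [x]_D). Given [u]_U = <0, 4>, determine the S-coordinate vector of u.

<8, 16>

Composing the changes, [u]_S = Q P [u]_U.
Q P = [[0, 2], [4, 4]]; applying this to <0, 4> gives <8, 16>.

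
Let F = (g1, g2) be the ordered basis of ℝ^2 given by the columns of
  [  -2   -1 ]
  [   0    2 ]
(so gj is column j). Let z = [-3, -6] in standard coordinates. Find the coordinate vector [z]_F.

Write z = c_1 g1 + c_2 g2 and solve for the c_i.
System: -2c_1 - c_2 = -3, 0c_1 + 2c_2 = -6; solving gives c_1 = 3, c_2 = -3.
Check: 3g1 - 3g2 = [-3, -6].

[3, -3]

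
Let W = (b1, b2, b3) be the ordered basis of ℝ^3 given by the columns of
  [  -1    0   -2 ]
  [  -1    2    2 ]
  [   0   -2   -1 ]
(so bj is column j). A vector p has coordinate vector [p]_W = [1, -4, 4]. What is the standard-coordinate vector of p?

[-9, -1, 4]

By definition p = b1 - 4b2 + 4b3.
Summing componentwise gives [-9, -1, 4].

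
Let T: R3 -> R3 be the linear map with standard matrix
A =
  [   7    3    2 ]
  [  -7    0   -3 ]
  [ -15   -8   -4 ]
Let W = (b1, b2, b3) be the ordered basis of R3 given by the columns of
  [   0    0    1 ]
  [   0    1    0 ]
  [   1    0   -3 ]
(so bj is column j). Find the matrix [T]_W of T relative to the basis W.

Let P have columns b1, ..., b3. Then [T]_W = P^(-1) A P.
Here det P = -1, so P^(-1) is integer; computing A P first and then P^(-1)(A P) gives [[2, 1, 0], [-3, 0, 2], [2, 3, 1]].

[[2, 1, 0], [-3, 0, 2], [2, 3, 1]]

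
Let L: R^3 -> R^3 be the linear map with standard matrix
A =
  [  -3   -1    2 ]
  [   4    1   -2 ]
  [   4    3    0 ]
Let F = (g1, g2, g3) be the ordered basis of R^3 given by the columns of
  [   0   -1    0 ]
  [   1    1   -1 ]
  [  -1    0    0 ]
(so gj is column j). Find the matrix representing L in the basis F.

The j-th column of [L]_F is [L(gj)]_F.
L(g1) = A g1 = <-3, 3, 3> = -3g1 + 3g2 - 3g3, so column 1 is <-3, 3, -3>.
Repeating for g2, g3 and assembling the columns gives [[-3, 1, 3], [3, -2, -1], [-3, 2, 3]].

[[-3, 1, 3], [3, -2, -1], [-3, 2, 3]]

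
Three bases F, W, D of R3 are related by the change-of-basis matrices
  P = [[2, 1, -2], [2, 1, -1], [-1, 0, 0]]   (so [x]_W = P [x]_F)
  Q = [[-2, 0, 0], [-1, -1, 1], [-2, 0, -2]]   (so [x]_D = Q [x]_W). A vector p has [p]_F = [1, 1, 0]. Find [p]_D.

[-6, -7, -4]

First [p]_W = P [p]_F = [3, 3, -1].
Then [p]_D = Q [p]_W = [-6, -7, -4].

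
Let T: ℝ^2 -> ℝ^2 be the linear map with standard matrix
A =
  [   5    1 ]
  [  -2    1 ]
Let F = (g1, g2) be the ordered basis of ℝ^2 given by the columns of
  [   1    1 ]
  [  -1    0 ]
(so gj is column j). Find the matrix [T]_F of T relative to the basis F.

With P the matrix whose columns are g1, g2, [T]_F = P^(-1) A P.
Column by column: T(g1) = A g1 = <4, -3>; its F-coordinates <3, 1> give column 1.
Continuing for each basis vector yields [T]_F = [[3, 2], [1, 3]].

[[3, 2], [1, 3]]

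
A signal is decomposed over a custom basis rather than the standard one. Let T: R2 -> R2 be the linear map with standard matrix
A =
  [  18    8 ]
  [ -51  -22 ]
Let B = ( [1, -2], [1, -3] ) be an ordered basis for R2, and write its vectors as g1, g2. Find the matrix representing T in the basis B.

With P the matrix whose columns are g1, g2, [T]_B = P^(-1) A P.
Column by column: T(g1) = A g1 = [2, -7]; its B-coordinates [-1, 3] give column 1.
Continuing for each basis vector yields [T]_B = [[-1, -3], [3, -3]].

[[-1, -3], [3, -3]]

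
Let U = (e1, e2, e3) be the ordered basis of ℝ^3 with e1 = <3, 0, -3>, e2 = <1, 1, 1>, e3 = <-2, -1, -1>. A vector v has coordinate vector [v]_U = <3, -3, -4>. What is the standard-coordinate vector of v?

<14, 1, -8>

v = M [v]_U, where M has columns e1, ..., e3.
Carrying out the matrix-vector product, v = <14, 1, -8>.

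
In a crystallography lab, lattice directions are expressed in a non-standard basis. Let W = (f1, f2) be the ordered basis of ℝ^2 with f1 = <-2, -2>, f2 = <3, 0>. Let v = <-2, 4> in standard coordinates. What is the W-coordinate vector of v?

<-2, -2>

[v]_W is the unique c with M c = v, where M has columns f1, f2.
System: -2c_1 + 3c_2 = -2, -2c_1 + 0c_2 = 4; solving gives c_1 = -2, c_2 = -2.
Check: -2f1 - 2f2 = <-2, 4>.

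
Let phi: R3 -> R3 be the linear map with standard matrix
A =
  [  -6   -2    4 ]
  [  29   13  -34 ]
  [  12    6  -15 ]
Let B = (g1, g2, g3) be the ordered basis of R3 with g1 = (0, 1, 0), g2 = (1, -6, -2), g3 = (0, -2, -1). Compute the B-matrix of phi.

The j-th column of [phi]_B is [phi(gj)]_B.
phi(g1) = A g1 = (-2, 13, 6) = -3g1 - 2g2 - 2g3, so column 1 is (-3, -2, -2).
Repeating for g2, g3 and assembling the columns gives [[-3, 3, 2], [-2, -2, 0], [-2, -2, -3]].

[[-3, 3, 2], [-2, -2, 0], [-2, -2, -3]]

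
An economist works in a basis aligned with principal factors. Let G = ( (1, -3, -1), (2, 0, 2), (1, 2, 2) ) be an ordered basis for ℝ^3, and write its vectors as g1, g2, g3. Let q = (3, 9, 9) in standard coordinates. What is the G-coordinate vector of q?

(-3, 3, 0)

Write q = c_1 g1 + ... + c_3 g3 and solve for the c_i.
Solving this 3x3 system gives c = (-3, 3, 0).
Check: -3g1 + 3g2 + 0·g3 = (3, 9, 9).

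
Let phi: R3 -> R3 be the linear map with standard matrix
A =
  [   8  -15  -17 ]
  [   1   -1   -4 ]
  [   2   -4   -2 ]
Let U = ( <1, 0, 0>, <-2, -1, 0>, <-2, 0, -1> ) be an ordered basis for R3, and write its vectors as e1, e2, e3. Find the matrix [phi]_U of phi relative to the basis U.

[[2, 1, 1], [-1, 1, -2], [-2, 0, 2]]

The j-th column of [phi]_U is [phi(ej)]_U.
phi(e1) = A e1 = <8, 1, 2> = 2e1 - e2 - 2e3, so column 1 is <2, -1, -2>.
Repeating for e2, e3 and assembling the columns gives [[2, 1, 1], [-1, 1, -2], [-2, 0, 2]].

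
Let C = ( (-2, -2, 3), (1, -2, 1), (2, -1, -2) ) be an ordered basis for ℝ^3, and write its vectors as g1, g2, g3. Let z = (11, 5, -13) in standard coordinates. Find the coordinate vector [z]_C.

(-4, 1, 1)

Write z = c_1 g1 + ... + c_3 g3 and solve for the c_i.
Row-reducing the augmented matrix [M | z] gives c = (-4, 1, 1).
Check: -4g1 + g2 + g3 = (11, 5, -13).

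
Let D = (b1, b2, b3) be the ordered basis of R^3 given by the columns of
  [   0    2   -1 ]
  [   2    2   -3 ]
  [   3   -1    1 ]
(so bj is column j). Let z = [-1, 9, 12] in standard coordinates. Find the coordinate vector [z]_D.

Write z = c_1 b1 + ... + c_3 b3 and solve for the c_i.
Row-reducing the augmented matrix [M | z] gives c = (4, -1, -1).
Check: 4b1 - b2 - b3 = [-1, 9, 12].

[4, -1, -1]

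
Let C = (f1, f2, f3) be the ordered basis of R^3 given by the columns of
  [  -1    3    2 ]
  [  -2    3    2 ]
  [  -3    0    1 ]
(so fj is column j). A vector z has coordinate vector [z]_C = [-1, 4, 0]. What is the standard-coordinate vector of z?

The coordinates say z = -f1 + 4f2 + 0·f3; adding the scaled basis vectors gives [13, 14, 3].

[13, 14, 3]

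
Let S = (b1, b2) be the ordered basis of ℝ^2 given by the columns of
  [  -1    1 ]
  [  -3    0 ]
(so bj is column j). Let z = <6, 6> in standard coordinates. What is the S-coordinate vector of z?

<-2, 4>

Write z = c_1 b1 + c_2 b2 and solve for the c_i.
System: -c_1 + c_2 = 6, -3c_1 + 0c_2 = 6; solving gives c_1 = -2, c_2 = 4.
Check: -2b1 + 4b2 = <6, 6>.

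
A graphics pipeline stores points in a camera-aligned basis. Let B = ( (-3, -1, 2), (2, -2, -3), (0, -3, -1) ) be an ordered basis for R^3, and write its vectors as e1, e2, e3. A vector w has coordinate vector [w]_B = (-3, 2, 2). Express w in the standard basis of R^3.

(13, -7, -14)

By definition w = -3e1 + 2e2 + 2e3.
Summing componentwise gives (13, -7, -14).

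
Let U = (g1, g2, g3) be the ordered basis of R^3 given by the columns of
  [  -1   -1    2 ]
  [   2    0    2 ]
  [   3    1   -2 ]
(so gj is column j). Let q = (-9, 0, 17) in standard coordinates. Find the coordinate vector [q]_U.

(4, -3, -4)

[q]_U is the unique c with M c = q, where M has columns g1, ..., g3.
Gaussian elimination on [M | q] yields c = (4, -3, -4).
Check: 4g1 - 3g2 - 4g3 = (-9, 0, 17).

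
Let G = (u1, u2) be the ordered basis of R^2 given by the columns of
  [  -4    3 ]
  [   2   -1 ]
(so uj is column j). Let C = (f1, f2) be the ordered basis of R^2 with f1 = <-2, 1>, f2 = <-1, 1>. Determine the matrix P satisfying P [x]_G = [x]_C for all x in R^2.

[[2, -2], [0, 1]]

Column j of P is [uj]_C, since P maps G-coordinates to C-coordinates.
Expressing u1 in C: u1 = 2f1 + 0·f2, so column 1 of P is <2, 0>.
Doing the same for each uj gives P = [[2, -2], [0, 1]].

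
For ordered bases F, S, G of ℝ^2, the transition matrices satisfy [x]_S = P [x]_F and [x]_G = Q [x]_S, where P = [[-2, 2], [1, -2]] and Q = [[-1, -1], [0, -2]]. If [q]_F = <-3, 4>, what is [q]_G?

<-3, 22>

First [q]_S = P [q]_F = <14, -11>.
Then [q]_G = Q [q]_S = <-3, 22>.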